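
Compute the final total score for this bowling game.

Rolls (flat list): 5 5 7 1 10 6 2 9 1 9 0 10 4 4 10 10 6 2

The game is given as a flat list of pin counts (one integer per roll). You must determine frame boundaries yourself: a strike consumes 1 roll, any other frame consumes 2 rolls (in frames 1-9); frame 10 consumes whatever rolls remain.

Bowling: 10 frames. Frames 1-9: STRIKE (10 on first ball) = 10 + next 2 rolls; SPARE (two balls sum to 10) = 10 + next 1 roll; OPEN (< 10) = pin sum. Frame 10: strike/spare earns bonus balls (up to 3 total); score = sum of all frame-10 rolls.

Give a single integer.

Frame 1: SPARE (5+5=10). 10 + next roll (7) = 17. Cumulative: 17
Frame 2: OPEN (7+1=8). Cumulative: 25
Frame 3: STRIKE. 10 + next two rolls (6+2) = 18. Cumulative: 43
Frame 4: OPEN (6+2=8). Cumulative: 51
Frame 5: SPARE (9+1=10). 10 + next roll (9) = 19. Cumulative: 70
Frame 6: OPEN (9+0=9). Cumulative: 79
Frame 7: STRIKE. 10 + next two rolls (4+4) = 18. Cumulative: 97
Frame 8: OPEN (4+4=8). Cumulative: 105
Frame 9: STRIKE. 10 + next two rolls (10+6) = 26. Cumulative: 131
Frame 10: STRIKE. Sum of all frame-10 rolls (10+6+2) = 18. Cumulative: 149

Answer: 149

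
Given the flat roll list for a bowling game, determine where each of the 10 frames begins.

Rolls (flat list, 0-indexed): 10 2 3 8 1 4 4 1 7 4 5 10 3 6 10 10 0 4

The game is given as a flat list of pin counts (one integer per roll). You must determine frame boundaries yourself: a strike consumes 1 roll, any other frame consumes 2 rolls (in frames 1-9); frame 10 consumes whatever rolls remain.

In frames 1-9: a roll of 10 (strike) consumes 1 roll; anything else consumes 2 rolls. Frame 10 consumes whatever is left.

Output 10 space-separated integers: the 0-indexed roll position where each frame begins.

Frame 1 starts at roll index 0: roll=10 (strike), consumes 1 roll
Frame 2 starts at roll index 1: rolls=2,3 (sum=5), consumes 2 rolls
Frame 3 starts at roll index 3: rolls=8,1 (sum=9), consumes 2 rolls
Frame 4 starts at roll index 5: rolls=4,4 (sum=8), consumes 2 rolls
Frame 5 starts at roll index 7: rolls=1,7 (sum=8), consumes 2 rolls
Frame 6 starts at roll index 9: rolls=4,5 (sum=9), consumes 2 rolls
Frame 7 starts at roll index 11: roll=10 (strike), consumes 1 roll
Frame 8 starts at roll index 12: rolls=3,6 (sum=9), consumes 2 rolls
Frame 9 starts at roll index 14: roll=10 (strike), consumes 1 roll
Frame 10 starts at roll index 15: 3 remaining rolls

Answer: 0 1 3 5 7 9 11 12 14 15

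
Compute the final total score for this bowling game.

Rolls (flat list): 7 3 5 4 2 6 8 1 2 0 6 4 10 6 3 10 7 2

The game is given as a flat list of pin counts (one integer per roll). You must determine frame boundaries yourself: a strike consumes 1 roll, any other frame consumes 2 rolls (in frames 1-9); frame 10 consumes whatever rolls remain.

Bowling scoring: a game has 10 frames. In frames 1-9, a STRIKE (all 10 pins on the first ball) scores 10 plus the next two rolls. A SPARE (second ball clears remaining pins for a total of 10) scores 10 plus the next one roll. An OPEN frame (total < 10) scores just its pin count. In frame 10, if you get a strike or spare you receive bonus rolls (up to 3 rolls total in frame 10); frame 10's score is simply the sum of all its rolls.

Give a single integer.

Frame 1: SPARE (7+3=10). 10 + next roll (5) = 15. Cumulative: 15
Frame 2: OPEN (5+4=9). Cumulative: 24
Frame 3: OPEN (2+6=8). Cumulative: 32
Frame 4: OPEN (8+1=9). Cumulative: 41
Frame 5: OPEN (2+0=2). Cumulative: 43
Frame 6: SPARE (6+4=10). 10 + next roll (10) = 20. Cumulative: 63
Frame 7: STRIKE. 10 + next two rolls (6+3) = 19. Cumulative: 82
Frame 8: OPEN (6+3=9). Cumulative: 91
Frame 9: STRIKE. 10 + next two rolls (7+2) = 19. Cumulative: 110
Frame 10: OPEN. Sum of all frame-10 rolls (7+2) = 9. Cumulative: 119

Answer: 119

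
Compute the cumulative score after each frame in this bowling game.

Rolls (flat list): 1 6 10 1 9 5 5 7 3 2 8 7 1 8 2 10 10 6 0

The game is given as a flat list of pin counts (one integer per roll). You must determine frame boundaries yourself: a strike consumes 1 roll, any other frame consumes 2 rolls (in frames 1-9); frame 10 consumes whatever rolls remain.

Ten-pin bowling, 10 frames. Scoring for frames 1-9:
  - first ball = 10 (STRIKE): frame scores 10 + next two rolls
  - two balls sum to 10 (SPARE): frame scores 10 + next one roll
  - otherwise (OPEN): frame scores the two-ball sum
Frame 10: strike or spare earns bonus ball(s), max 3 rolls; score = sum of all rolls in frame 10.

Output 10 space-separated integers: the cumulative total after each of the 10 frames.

Frame 1: OPEN (1+6=7). Cumulative: 7
Frame 2: STRIKE. 10 + next two rolls (1+9) = 20. Cumulative: 27
Frame 3: SPARE (1+9=10). 10 + next roll (5) = 15. Cumulative: 42
Frame 4: SPARE (5+5=10). 10 + next roll (7) = 17. Cumulative: 59
Frame 5: SPARE (7+3=10). 10 + next roll (2) = 12. Cumulative: 71
Frame 6: SPARE (2+8=10). 10 + next roll (7) = 17. Cumulative: 88
Frame 7: OPEN (7+1=8). Cumulative: 96
Frame 8: SPARE (8+2=10). 10 + next roll (10) = 20. Cumulative: 116
Frame 9: STRIKE. 10 + next two rolls (10+6) = 26. Cumulative: 142
Frame 10: STRIKE. Sum of all frame-10 rolls (10+6+0) = 16. Cumulative: 158

Answer: 7 27 42 59 71 88 96 116 142 158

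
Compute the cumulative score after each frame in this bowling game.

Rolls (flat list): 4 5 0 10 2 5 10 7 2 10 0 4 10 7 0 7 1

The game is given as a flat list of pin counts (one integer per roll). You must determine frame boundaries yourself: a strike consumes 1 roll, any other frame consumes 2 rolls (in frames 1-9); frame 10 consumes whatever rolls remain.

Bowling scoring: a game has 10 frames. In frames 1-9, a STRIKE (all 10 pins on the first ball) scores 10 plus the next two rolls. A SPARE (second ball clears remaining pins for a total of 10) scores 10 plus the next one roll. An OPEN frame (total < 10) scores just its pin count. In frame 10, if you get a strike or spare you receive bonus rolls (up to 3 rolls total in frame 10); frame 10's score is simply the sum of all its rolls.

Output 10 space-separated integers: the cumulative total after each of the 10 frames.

Frame 1: OPEN (4+5=9). Cumulative: 9
Frame 2: SPARE (0+10=10). 10 + next roll (2) = 12. Cumulative: 21
Frame 3: OPEN (2+5=7). Cumulative: 28
Frame 4: STRIKE. 10 + next two rolls (7+2) = 19. Cumulative: 47
Frame 5: OPEN (7+2=9). Cumulative: 56
Frame 6: STRIKE. 10 + next two rolls (0+4) = 14. Cumulative: 70
Frame 7: OPEN (0+4=4). Cumulative: 74
Frame 8: STRIKE. 10 + next two rolls (7+0) = 17. Cumulative: 91
Frame 9: OPEN (7+0=7). Cumulative: 98
Frame 10: OPEN. Sum of all frame-10 rolls (7+1) = 8. Cumulative: 106

Answer: 9 21 28 47 56 70 74 91 98 106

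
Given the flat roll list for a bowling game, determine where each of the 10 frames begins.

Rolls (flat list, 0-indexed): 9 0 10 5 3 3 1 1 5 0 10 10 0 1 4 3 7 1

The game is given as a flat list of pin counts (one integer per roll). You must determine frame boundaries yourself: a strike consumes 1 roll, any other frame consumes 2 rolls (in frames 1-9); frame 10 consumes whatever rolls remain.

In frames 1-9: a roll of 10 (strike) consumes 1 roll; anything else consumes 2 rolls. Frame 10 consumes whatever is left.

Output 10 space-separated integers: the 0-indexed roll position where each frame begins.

Frame 1 starts at roll index 0: rolls=9,0 (sum=9), consumes 2 rolls
Frame 2 starts at roll index 2: roll=10 (strike), consumes 1 roll
Frame 3 starts at roll index 3: rolls=5,3 (sum=8), consumes 2 rolls
Frame 4 starts at roll index 5: rolls=3,1 (sum=4), consumes 2 rolls
Frame 5 starts at roll index 7: rolls=1,5 (sum=6), consumes 2 rolls
Frame 6 starts at roll index 9: rolls=0,10 (sum=10), consumes 2 rolls
Frame 7 starts at roll index 11: roll=10 (strike), consumes 1 roll
Frame 8 starts at roll index 12: rolls=0,1 (sum=1), consumes 2 rolls
Frame 9 starts at roll index 14: rolls=4,3 (sum=7), consumes 2 rolls
Frame 10 starts at roll index 16: 2 remaining rolls

Answer: 0 2 3 5 7 9 11 12 14 16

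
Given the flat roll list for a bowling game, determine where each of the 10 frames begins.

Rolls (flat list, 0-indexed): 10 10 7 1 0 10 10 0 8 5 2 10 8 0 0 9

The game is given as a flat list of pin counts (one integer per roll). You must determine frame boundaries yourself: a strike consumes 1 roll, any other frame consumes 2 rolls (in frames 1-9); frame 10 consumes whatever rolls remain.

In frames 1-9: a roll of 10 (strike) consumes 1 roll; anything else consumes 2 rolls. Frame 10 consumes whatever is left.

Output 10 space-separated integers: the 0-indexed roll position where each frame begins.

Frame 1 starts at roll index 0: roll=10 (strike), consumes 1 roll
Frame 2 starts at roll index 1: roll=10 (strike), consumes 1 roll
Frame 3 starts at roll index 2: rolls=7,1 (sum=8), consumes 2 rolls
Frame 4 starts at roll index 4: rolls=0,10 (sum=10), consumes 2 rolls
Frame 5 starts at roll index 6: roll=10 (strike), consumes 1 roll
Frame 6 starts at roll index 7: rolls=0,8 (sum=8), consumes 2 rolls
Frame 7 starts at roll index 9: rolls=5,2 (sum=7), consumes 2 rolls
Frame 8 starts at roll index 11: roll=10 (strike), consumes 1 roll
Frame 9 starts at roll index 12: rolls=8,0 (sum=8), consumes 2 rolls
Frame 10 starts at roll index 14: 2 remaining rolls

Answer: 0 1 2 4 6 7 9 11 12 14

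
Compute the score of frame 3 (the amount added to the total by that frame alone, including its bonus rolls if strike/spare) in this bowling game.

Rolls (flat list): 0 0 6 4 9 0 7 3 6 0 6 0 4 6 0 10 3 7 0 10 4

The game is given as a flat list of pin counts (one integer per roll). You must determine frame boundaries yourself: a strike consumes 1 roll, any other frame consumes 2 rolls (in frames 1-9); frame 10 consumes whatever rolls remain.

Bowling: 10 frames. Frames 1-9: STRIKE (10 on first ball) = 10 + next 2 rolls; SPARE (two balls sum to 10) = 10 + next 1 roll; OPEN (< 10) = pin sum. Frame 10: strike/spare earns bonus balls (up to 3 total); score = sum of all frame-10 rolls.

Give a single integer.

Frame 1: OPEN (0+0=0). Cumulative: 0
Frame 2: SPARE (6+4=10). 10 + next roll (9) = 19. Cumulative: 19
Frame 3: OPEN (9+0=9). Cumulative: 28
Frame 4: SPARE (7+3=10). 10 + next roll (6) = 16. Cumulative: 44
Frame 5: OPEN (6+0=6). Cumulative: 50

Answer: 9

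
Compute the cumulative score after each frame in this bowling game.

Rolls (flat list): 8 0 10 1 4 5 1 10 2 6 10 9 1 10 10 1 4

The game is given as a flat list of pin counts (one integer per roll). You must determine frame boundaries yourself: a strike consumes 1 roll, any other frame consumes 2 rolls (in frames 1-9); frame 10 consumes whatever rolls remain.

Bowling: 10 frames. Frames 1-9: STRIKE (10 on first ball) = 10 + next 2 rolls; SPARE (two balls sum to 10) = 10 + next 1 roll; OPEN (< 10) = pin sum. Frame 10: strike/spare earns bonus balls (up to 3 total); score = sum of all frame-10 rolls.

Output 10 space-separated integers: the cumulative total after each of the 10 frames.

Frame 1: OPEN (8+0=8). Cumulative: 8
Frame 2: STRIKE. 10 + next two rolls (1+4) = 15. Cumulative: 23
Frame 3: OPEN (1+4=5). Cumulative: 28
Frame 4: OPEN (5+1=6). Cumulative: 34
Frame 5: STRIKE. 10 + next two rolls (2+6) = 18. Cumulative: 52
Frame 6: OPEN (2+6=8). Cumulative: 60
Frame 7: STRIKE. 10 + next two rolls (9+1) = 20. Cumulative: 80
Frame 8: SPARE (9+1=10). 10 + next roll (10) = 20. Cumulative: 100
Frame 9: STRIKE. 10 + next two rolls (10+1) = 21. Cumulative: 121
Frame 10: STRIKE. Sum of all frame-10 rolls (10+1+4) = 15. Cumulative: 136

Answer: 8 23 28 34 52 60 80 100 121 136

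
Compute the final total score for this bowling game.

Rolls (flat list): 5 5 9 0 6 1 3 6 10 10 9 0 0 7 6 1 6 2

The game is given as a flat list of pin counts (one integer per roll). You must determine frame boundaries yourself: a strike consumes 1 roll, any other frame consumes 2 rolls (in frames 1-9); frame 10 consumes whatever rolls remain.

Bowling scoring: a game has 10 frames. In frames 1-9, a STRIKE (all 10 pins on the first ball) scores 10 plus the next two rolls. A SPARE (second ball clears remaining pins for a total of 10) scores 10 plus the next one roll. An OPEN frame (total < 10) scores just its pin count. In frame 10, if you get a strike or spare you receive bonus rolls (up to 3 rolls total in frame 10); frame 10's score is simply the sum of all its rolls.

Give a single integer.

Frame 1: SPARE (5+5=10). 10 + next roll (9) = 19. Cumulative: 19
Frame 2: OPEN (9+0=9). Cumulative: 28
Frame 3: OPEN (6+1=7). Cumulative: 35
Frame 4: OPEN (3+6=9). Cumulative: 44
Frame 5: STRIKE. 10 + next two rolls (10+9) = 29. Cumulative: 73
Frame 6: STRIKE. 10 + next two rolls (9+0) = 19. Cumulative: 92
Frame 7: OPEN (9+0=9). Cumulative: 101
Frame 8: OPEN (0+7=7). Cumulative: 108
Frame 9: OPEN (6+1=7). Cumulative: 115
Frame 10: OPEN. Sum of all frame-10 rolls (6+2) = 8. Cumulative: 123

Answer: 123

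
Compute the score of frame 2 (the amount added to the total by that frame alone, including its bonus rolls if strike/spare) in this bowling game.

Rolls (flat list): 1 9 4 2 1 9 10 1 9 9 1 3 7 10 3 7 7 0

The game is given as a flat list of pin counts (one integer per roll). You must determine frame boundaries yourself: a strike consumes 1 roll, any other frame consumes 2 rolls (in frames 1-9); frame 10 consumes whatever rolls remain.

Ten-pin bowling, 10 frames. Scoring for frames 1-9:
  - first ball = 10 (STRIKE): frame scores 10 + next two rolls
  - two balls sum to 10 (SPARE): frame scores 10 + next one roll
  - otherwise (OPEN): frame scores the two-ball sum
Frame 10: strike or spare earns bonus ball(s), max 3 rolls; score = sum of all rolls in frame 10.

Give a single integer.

Answer: 6

Derivation:
Frame 1: SPARE (1+9=10). 10 + next roll (4) = 14. Cumulative: 14
Frame 2: OPEN (4+2=6). Cumulative: 20
Frame 3: SPARE (1+9=10). 10 + next roll (10) = 20. Cumulative: 40
Frame 4: STRIKE. 10 + next two rolls (1+9) = 20. Cumulative: 60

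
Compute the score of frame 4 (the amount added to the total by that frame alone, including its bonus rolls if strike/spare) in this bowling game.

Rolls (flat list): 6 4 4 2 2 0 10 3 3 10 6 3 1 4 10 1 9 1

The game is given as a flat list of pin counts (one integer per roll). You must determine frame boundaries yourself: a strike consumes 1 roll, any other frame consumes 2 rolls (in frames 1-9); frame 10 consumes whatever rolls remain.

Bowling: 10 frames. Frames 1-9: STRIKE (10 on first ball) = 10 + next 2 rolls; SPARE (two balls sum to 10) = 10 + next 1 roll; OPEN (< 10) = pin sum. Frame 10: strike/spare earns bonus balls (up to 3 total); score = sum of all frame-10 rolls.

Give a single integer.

Answer: 16

Derivation:
Frame 1: SPARE (6+4=10). 10 + next roll (4) = 14. Cumulative: 14
Frame 2: OPEN (4+2=6). Cumulative: 20
Frame 3: OPEN (2+0=2). Cumulative: 22
Frame 4: STRIKE. 10 + next two rolls (3+3) = 16. Cumulative: 38
Frame 5: OPEN (3+3=6). Cumulative: 44
Frame 6: STRIKE. 10 + next two rolls (6+3) = 19. Cumulative: 63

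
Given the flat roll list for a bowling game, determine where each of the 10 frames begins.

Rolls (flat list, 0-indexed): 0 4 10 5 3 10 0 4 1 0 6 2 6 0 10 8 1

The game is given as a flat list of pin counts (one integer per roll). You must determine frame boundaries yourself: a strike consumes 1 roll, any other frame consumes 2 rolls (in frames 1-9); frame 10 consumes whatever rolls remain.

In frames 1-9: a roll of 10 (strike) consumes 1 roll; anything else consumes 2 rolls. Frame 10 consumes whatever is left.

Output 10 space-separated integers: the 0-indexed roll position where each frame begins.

Answer: 0 2 3 5 6 8 10 12 14 15

Derivation:
Frame 1 starts at roll index 0: rolls=0,4 (sum=4), consumes 2 rolls
Frame 2 starts at roll index 2: roll=10 (strike), consumes 1 roll
Frame 3 starts at roll index 3: rolls=5,3 (sum=8), consumes 2 rolls
Frame 4 starts at roll index 5: roll=10 (strike), consumes 1 roll
Frame 5 starts at roll index 6: rolls=0,4 (sum=4), consumes 2 rolls
Frame 6 starts at roll index 8: rolls=1,0 (sum=1), consumes 2 rolls
Frame 7 starts at roll index 10: rolls=6,2 (sum=8), consumes 2 rolls
Frame 8 starts at roll index 12: rolls=6,0 (sum=6), consumes 2 rolls
Frame 9 starts at roll index 14: roll=10 (strike), consumes 1 roll
Frame 10 starts at roll index 15: 2 remaining rolls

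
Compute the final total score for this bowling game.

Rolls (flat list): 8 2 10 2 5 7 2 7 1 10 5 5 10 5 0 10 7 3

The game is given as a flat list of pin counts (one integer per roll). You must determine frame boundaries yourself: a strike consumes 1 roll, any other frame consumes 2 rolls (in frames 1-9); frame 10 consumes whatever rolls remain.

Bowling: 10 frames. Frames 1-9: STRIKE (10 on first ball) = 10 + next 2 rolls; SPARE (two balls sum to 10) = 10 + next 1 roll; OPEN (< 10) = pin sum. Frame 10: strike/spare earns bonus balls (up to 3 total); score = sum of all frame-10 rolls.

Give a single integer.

Answer: 141

Derivation:
Frame 1: SPARE (8+2=10). 10 + next roll (10) = 20. Cumulative: 20
Frame 2: STRIKE. 10 + next two rolls (2+5) = 17. Cumulative: 37
Frame 3: OPEN (2+5=7). Cumulative: 44
Frame 4: OPEN (7+2=9). Cumulative: 53
Frame 5: OPEN (7+1=8). Cumulative: 61
Frame 6: STRIKE. 10 + next two rolls (5+5) = 20. Cumulative: 81
Frame 7: SPARE (5+5=10). 10 + next roll (10) = 20. Cumulative: 101
Frame 8: STRIKE. 10 + next two rolls (5+0) = 15. Cumulative: 116
Frame 9: OPEN (5+0=5). Cumulative: 121
Frame 10: STRIKE. Sum of all frame-10 rolls (10+7+3) = 20. Cumulative: 141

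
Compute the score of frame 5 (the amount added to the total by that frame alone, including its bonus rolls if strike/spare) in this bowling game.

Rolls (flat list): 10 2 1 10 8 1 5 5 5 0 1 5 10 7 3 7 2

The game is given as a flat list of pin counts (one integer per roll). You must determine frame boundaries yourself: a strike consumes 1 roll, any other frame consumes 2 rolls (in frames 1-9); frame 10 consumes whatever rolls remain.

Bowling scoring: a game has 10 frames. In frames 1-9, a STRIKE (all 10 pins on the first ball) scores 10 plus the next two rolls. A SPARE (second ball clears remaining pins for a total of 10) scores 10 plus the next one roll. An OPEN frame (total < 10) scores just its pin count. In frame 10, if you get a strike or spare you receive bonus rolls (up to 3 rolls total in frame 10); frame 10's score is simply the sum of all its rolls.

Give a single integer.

Answer: 15

Derivation:
Frame 1: STRIKE. 10 + next two rolls (2+1) = 13. Cumulative: 13
Frame 2: OPEN (2+1=3). Cumulative: 16
Frame 3: STRIKE. 10 + next two rolls (8+1) = 19. Cumulative: 35
Frame 4: OPEN (8+1=9). Cumulative: 44
Frame 5: SPARE (5+5=10). 10 + next roll (5) = 15. Cumulative: 59
Frame 6: OPEN (5+0=5). Cumulative: 64
Frame 7: OPEN (1+5=6). Cumulative: 70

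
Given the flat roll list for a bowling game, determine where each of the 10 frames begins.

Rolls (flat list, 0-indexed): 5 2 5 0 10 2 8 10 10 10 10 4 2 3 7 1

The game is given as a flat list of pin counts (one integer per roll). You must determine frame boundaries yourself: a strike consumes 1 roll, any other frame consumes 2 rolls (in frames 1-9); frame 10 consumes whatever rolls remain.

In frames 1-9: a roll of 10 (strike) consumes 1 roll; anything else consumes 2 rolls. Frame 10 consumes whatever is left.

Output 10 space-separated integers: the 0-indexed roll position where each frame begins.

Answer: 0 2 4 5 7 8 9 10 11 13

Derivation:
Frame 1 starts at roll index 0: rolls=5,2 (sum=7), consumes 2 rolls
Frame 2 starts at roll index 2: rolls=5,0 (sum=5), consumes 2 rolls
Frame 3 starts at roll index 4: roll=10 (strike), consumes 1 roll
Frame 4 starts at roll index 5: rolls=2,8 (sum=10), consumes 2 rolls
Frame 5 starts at roll index 7: roll=10 (strike), consumes 1 roll
Frame 6 starts at roll index 8: roll=10 (strike), consumes 1 roll
Frame 7 starts at roll index 9: roll=10 (strike), consumes 1 roll
Frame 8 starts at roll index 10: roll=10 (strike), consumes 1 roll
Frame 9 starts at roll index 11: rolls=4,2 (sum=6), consumes 2 rolls
Frame 10 starts at roll index 13: 3 remaining rolls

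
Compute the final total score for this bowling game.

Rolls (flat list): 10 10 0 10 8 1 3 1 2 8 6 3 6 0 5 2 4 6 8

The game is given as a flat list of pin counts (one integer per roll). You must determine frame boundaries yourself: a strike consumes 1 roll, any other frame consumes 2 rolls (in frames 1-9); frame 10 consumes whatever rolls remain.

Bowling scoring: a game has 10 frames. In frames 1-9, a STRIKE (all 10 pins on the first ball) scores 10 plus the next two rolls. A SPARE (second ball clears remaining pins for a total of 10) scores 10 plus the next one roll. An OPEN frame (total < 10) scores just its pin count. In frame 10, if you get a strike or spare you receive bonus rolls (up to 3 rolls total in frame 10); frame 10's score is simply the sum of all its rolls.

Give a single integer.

Answer: 127

Derivation:
Frame 1: STRIKE. 10 + next two rolls (10+0) = 20. Cumulative: 20
Frame 2: STRIKE. 10 + next two rolls (0+10) = 20. Cumulative: 40
Frame 3: SPARE (0+10=10). 10 + next roll (8) = 18. Cumulative: 58
Frame 4: OPEN (8+1=9). Cumulative: 67
Frame 5: OPEN (3+1=4). Cumulative: 71
Frame 6: SPARE (2+8=10). 10 + next roll (6) = 16. Cumulative: 87
Frame 7: OPEN (6+3=9). Cumulative: 96
Frame 8: OPEN (6+0=6). Cumulative: 102
Frame 9: OPEN (5+2=7). Cumulative: 109
Frame 10: SPARE. Sum of all frame-10 rolls (4+6+8) = 18. Cumulative: 127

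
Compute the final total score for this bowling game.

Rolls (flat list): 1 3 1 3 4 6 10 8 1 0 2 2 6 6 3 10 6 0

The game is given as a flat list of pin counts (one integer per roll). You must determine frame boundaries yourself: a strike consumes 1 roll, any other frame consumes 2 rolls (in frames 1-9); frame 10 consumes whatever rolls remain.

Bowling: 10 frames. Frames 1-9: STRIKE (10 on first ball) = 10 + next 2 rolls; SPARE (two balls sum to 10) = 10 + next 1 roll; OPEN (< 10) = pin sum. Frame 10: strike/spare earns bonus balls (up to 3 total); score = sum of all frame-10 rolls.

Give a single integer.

Answer: 97

Derivation:
Frame 1: OPEN (1+3=4). Cumulative: 4
Frame 2: OPEN (1+3=4). Cumulative: 8
Frame 3: SPARE (4+6=10). 10 + next roll (10) = 20. Cumulative: 28
Frame 4: STRIKE. 10 + next two rolls (8+1) = 19. Cumulative: 47
Frame 5: OPEN (8+1=9). Cumulative: 56
Frame 6: OPEN (0+2=2). Cumulative: 58
Frame 7: OPEN (2+6=8). Cumulative: 66
Frame 8: OPEN (6+3=9). Cumulative: 75
Frame 9: STRIKE. 10 + next two rolls (6+0) = 16. Cumulative: 91
Frame 10: OPEN. Sum of all frame-10 rolls (6+0) = 6. Cumulative: 97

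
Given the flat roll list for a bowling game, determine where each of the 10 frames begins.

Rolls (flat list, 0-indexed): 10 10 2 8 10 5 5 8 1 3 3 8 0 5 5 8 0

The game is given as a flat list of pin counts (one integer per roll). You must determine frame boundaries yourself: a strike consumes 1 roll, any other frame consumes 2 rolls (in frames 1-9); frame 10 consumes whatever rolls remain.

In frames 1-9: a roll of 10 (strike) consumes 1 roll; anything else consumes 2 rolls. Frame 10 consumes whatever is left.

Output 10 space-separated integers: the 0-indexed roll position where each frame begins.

Answer: 0 1 2 4 5 7 9 11 13 15

Derivation:
Frame 1 starts at roll index 0: roll=10 (strike), consumes 1 roll
Frame 2 starts at roll index 1: roll=10 (strike), consumes 1 roll
Frame 3 starts at roll index 2: rolls=2,8 (sum=10), consumes 2 rolls
Frame 4 starts at roll index 4: roll=10 (strike), consumes 1 roll
Frame 5 starts at roll index 5: rolls=5,5 (sum=10), consumes 2 rolls
Frame 6 starts at roll index 7: rolls=8,1 (sum=9), consumes 2 rolls
Frame 7 starts at roll index 9: rolls=3,3 (sum=6), consumes 2 rolls
Frame 8 starts at roll index 11: rolls=8,0 (sum=8), consumes 2 rolls
Frame 9 starts at roll index 13: rolls=5,5 (sum=10), consumes 2 rolls
Frame 10 starts at roll index 15: 2 remaining rolls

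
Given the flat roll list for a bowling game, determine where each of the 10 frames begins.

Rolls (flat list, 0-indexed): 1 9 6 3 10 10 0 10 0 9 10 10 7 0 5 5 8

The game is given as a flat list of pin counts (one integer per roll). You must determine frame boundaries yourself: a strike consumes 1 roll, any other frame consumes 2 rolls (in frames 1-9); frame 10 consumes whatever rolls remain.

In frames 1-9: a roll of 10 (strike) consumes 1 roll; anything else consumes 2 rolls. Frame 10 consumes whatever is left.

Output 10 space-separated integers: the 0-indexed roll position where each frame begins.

Answer: 0 2 4 5 6 8 10 11 12 14

Derivation:
Frame 1 starts at roll index 0: rolls=1,9 (sum=10), consumes 2 rolls
Frame 2 starts at roll index 2: rolls=6,3 (sum=9), consumes 2 rolls
Frame 3 starts at roll index 4: roll=10 (strike), consumes 1 roll
Frame 4 starts at roll index 5: roll=10 (strike), consumes 1 roll
Frame 5 starts at roll index 6: rolls=0,10 (sum=10), consumes 2 rolls
Frame 6 starts at roll index 8: rolls=0,9 (sum=9), consumes 2 rolls
Frame 7 starts at roll index 10: roll=10 (strike), consumes 1 roll
Frame 8 starts at roll index 11: roll=10 (strike), consumes 1 roll
Frame 9 starts at roll index 12: rolls=7,0 (sum=7), consumes 2 rolls
Frame 10 starts at roll index 14: 3 remaining rolls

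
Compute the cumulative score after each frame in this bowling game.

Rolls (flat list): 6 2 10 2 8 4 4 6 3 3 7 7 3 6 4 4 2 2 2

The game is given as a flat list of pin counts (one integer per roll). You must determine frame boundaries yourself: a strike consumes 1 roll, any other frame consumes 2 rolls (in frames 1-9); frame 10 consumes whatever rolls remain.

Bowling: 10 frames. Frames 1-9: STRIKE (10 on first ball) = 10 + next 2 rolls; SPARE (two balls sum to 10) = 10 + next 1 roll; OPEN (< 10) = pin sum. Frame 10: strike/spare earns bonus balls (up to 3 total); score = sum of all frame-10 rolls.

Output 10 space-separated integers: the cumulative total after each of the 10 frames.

Answer: 8 28 42 50 59 76 92 106 112 116

Derivation:
Frame 1: OPEN (6+2=8). Cumulative: 8
Frame 2: STRIKE. 10 + next two rolls (2+8) = 20. Cumulative: 28
Frame 3: SPARE (2+8=10). 10 + next roll (4) = 14. Cumulative: 42
Frame 4: OPEN (4+4=8). Cumulative: 50
Frame 5: OPEN (6+3=9). Cumulative: 59
Frame 6: SPARE (3+7=10). 10 + next roll (7) = 17. Cumulative: 76
Frame 7: SPARE (7+3=10). 10 + next roll (6) = 16. Cumulative: 92
Frame 8: SPARE (6+4=10). 10 + next roll (4) = 14. Cumulative: 106
Frame 9: OPEN (4+2=6). Cumulative: 112
Frame 10: OPEN. Sum of all frame-10 rolls (2+2) = 4. Cumulative: 116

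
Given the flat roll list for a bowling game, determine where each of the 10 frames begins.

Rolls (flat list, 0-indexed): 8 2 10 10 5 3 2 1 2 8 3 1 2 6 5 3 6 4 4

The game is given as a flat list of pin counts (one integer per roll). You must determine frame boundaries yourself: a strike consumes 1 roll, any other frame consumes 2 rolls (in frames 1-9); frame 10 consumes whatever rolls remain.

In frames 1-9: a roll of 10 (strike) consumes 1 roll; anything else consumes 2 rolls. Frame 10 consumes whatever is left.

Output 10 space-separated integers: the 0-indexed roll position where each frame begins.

Answer: 0 2 3 4 6 8 10 12 14 16

Derivation:
Frame 1 starts at roll index 0: rolls=8,2 (sum=10), consumes 2 rolls
Frame 2 starts at roll index 2: roll=10 (strike), consumes 1 roll
Frame 3 starts at roll index 3: roll=10 (strike), consumes 1 roll
Frame 4 starts at roll index 4: rolls=5,3 (sum=8), consumes 2 rolls
Frame 5 starts at roll index 6: rolls=2,1 (sum=3), consumes 2 rolls
Frame 6 starts at roll index 8: rolls=2,8 (sum=10), consumes 2 rolls
Frame 7 starts at roll index 10: rolls=3,1 (sum=4), consumes 2 rolls
Frame 8 starts at roll index 12: rolls=2,6 (sum=8), consumes 2 rolls
Frame 9 starts at roll index 14: rolls=5,3 (sum=8), consumes 2 rolls
Frame 10 starts at roll index 16: 3 remaining rolls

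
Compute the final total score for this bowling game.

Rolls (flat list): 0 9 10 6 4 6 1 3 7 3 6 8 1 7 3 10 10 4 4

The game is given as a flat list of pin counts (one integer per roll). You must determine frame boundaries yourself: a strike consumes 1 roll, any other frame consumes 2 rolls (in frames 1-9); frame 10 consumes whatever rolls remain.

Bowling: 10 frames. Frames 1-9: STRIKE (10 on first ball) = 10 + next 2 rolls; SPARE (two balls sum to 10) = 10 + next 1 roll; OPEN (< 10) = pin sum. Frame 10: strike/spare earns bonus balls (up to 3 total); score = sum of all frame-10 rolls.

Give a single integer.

Answer: 145

Derivation:
Frame 1: OPEN (0+9=9). Cumulative: 9
Frame 2: STRIKE. 10 + next two rolls (6+4) = 20. Cumulative: 29
Frame 3: SPARE (6+4=10). 10 + next roll (6) = 16. Cumulative: 45
Frame 4: OPEN (6+1=7). Cumulative: 52
Frame 5: SPARE (3+7=10). 10 + next roll (3) = 13. Cumulative: 65
Frame 6: OPEN (3+6=9). Cumulative: 74
Frame 7: OPEN (8+1=9). Cumulative: 83
Frame 8: SPARE (7+3=10). 10 + next roll (10) = 20. Cumulative: 103
Frame 9: STRIKE. 10 + next two rolls (10+4) = 24. Cumulative: 127
Frame 10: STRIKE. Sum of all frame-10 rolls (10+4+4) = 18. Cumulative: 145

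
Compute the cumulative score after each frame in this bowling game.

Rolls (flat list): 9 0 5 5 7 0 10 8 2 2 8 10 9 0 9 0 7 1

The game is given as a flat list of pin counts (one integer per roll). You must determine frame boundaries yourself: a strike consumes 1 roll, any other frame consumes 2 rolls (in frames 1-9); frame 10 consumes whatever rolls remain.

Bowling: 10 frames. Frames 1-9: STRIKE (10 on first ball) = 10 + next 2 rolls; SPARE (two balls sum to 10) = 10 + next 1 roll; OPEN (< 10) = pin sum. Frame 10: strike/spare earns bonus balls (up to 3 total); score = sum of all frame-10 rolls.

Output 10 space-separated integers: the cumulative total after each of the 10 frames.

Answer: 9 26 33 53 65 85 104 113 122 130

Derivation:
Frame 1: OPEN (9+0=9). Cumulative: 9
Frame 2: SPARE (5+5=10). 10 + next roll (7) = 17. Cumulative: 26
Frame 3: OPEN (7+0=7). Cumulative: 33
Frame 4: STRIKE. 10 + next two rolls (8+2) = 20. Cumulative: 53
Frame 5: SPARE (8+2=10). 10 + next roll (2) = 12. Cumulative: 65
Frame 6: SPARE (2+8=10). 10 + next roll (10) = 20. Cumulative: 85
Frame 7: STRIKE. 10 + next two rolls (9+0) = 19. Cumulative: 104
Frame 8: OPEN (9+0=9). Cumulative: 113
Frame 9: OPEN (9+0=9). Cumulative: 122
Frame 10: OPEN. Sum of all frame-10 rolls (7+1) = 8. Cumulative: 130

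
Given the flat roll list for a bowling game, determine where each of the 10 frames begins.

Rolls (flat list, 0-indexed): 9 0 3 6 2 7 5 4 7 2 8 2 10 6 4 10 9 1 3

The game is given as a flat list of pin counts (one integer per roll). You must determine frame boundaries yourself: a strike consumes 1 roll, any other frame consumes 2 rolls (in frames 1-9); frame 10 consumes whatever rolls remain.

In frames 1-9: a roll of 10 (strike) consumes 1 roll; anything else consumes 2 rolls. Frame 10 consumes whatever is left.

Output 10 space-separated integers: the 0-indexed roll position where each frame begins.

Frame 1 starts at roll index 0: rolls=9,0 (sum=9), consumes 2 rolls
Frame 2 starts at roll index 2: rolls=3,6 (sum=9), consumes 2 rolls
Frame 3 starts at roll index 4: rolls=2,7 (sum=9), consumes 2 rolls
Frame 4 starts at roll index 6: rolls=5,4 (sum=9), consumes 2 rolls
Frame 5 starts at roll index 8: rolls=7,2 (sum=9), consumes 2 rolls
Frame 6 starts at roll index 10: rolls=8,2 (sum=10), consumes 2 rolls
Frame 7 starts at roll index 12: roll=10 (strike), consumes 1 roll
Frame 8 starts at roll index 13: rolls=6,4 (sum=10), consumes 2 rolls
Frame 9 starts at roll index 15: roll=10 (strike), consumes 1 roll
Frame 10 starts at roll index 16: 3 remaining rolls

Answer: 0 2 4 6 8 10 12 13 15 16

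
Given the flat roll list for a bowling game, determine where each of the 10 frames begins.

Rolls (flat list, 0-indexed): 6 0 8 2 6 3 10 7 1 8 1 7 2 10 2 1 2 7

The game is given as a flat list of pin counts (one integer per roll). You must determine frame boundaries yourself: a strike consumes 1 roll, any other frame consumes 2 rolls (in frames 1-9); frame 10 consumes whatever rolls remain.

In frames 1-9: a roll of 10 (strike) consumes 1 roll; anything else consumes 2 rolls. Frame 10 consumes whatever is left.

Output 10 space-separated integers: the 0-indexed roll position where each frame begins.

Frame 1 starts at roll index 0: rolls=6,0 (sum=6), consumes 2 rolls
Frame 2 starts at roll index 2: rolls=8,2 (sum=10), consumes 2 rolls
Frame 3 starts at roll index 4: rolls=6,3 (sum=9), consumes 2 rolls
Frame 4 starts at roll index 6: roll=10 (strike), consumes 1 roll
Frame 5 starts at roll index 7: rolls=7,1 (sum=8), consumes 2 rolls
Frame 6 starts at roll index 9: rolls=8,1 (sum=9), consumes 2 rolls
Frame 7 starts at roll index 11: rolls=7,2 (sum=9), consumes 2 rolls
Frame 8 starts at roll index 13: roll=10 (strike), consumes 1 roll
Frame 9 starts at roll index 14: rolls=2,1 (sum=3), consumes 2 rolls
Frame 10 starts at roll index 16: 2 remaining rolls

Answer: 0 2 4 6 7 9 11 13 14 16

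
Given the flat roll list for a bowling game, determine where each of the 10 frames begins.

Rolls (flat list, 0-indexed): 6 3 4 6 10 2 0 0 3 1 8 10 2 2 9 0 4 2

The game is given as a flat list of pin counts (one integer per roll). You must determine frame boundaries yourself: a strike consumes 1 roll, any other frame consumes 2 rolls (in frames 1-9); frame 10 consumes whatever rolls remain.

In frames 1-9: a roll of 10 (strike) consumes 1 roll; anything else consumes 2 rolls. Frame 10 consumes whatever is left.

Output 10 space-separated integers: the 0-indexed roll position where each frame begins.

Answer: 0 2 4 5 7 9 11 12 14 16

Derivation:
Frame 1 starts at roll index 0: rolls=6,3 (sum=9), consumes 2 rolls
Frame 2 starts at roll index 2: rolls=4,6 (sum=10), consumes 2 rolls
Frame 3 starts at roll index 4: roll=10 (strike), consumes 1 roll
Frame 4 starts at roll index 5: rolls=2,0 (sum=2), consumes 2 rolls
Frame 5 starts at roll index 7: rolls=0,3 (sum=3), consumes 2 rolls
Frame 6 starts at roll index 9: rolls=1,8 (sum=9), consumes 2 rolls
Frame 7 starts at roll index 11: roll=10 (strike), consumes 1 roll
Frame 8 starts at roll index 12: rolls=2,2 (sum=4), consumes 2 rolls
Frame 9 starts at roll index 14: rolls=9,0 (sum=9), consumes 2 rolls
Frame 10 starts at roll index 16: 2 remaining rolls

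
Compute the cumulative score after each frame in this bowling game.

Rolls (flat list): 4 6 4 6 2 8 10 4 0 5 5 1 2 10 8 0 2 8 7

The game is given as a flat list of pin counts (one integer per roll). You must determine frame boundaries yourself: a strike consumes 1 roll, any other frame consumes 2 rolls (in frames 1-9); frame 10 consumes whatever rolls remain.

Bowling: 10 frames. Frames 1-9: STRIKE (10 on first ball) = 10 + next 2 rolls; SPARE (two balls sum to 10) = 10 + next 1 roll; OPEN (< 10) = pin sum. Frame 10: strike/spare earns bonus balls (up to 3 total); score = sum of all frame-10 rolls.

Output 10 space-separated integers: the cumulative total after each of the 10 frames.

Answer: 14 26 46 60 64 75 78 96 104 121

Derivation:
Frame 1: SPARE (4+6=10). 10 + next roll (4) = 14. Cumulative: 14
Frame 2: SPARE (4+6=10). 10 + next roll (2) = 12. Cumulative: 26
Frame 3: SPARE (2+8=10). 10 + next roll (10) = 20. Cumulative: 46
Frame 4: STRIKE. 10 + next two rolls (4+0) = 14. Cumulative: 60
Frame 5: OPEN (4+0=4). Cumulative: 64
Frame 6: SPARE (5+5=10). 10 + next roll (1) = 11. Cumulative: 75
Frame 7: OPEN (1+2=3). Cumulative: 78
Frame 8: STRIKE. 10 + next two rolls (8+0) = 18. Cumulative: 96
Frame 9: OPEN (8+0=8). Cumulative: 104
Frame 10: SPARE. Sum of all frame-10 rolls (2+8+7) = 17. Cumulative: 121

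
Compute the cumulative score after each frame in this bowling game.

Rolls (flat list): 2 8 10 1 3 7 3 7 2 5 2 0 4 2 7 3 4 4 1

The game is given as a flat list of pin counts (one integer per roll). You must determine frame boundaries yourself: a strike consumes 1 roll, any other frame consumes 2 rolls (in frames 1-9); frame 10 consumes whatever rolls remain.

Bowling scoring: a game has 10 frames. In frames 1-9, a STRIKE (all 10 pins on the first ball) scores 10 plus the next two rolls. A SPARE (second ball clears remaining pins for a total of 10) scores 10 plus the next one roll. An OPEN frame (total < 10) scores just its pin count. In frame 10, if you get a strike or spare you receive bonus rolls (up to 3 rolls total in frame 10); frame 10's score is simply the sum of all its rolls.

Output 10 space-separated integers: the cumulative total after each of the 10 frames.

Frame 1: SPARE (2+8=10). 10 + next roll (10) = 20. Cumulative: 20
Frame 2: STRIKE. 10 + next two rolls (1+3) = 14. Cumulative: 34
Frame 3: OPEN (1+3=4). Cumulative: 38
Frame 4: SPARE (7+3=10). 10 + next roll (7) = 17. Cumulative: 55
Frame 5: OPEN (7+2=9). Cumulative: 64
Frame 6: OPEN (5+2=7). Cumulative: 71
Frame 7: OPEN (0+4=4). Cumulative: 75
Frame 8: OPEN (2+7=9). Cumulative: 84
Frame 9: OPEN (3+4=7). Cumulative: 91
Frame 10: OPEN. Sum of all frame-10 rolls (4+1) = 5. Cumulative: 96

Answer: 20 34 38 55 64 71 75 84 91 96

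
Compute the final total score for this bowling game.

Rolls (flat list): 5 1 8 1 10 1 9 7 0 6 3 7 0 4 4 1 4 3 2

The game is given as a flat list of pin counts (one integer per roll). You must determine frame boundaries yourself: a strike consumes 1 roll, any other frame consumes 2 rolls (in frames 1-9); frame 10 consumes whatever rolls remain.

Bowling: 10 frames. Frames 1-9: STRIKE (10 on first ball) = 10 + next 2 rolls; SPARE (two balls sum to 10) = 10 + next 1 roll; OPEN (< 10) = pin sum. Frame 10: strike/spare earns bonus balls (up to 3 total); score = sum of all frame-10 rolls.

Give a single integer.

Answer: 93

Derivation:
Frame 1: OPEN (5+1=6). Cumulative: 6
Frame 2: OPEN (8+1=9). Cumulative: 15
Frame 3: STRIKE. 10 + next two rolls (1+9) = 20. Cumulative: 35
Frame 4: SPARE (1+9=10). 10 + next roll (7) = 17. Cumulative: 52
Frame 5: OPEN (7+0=7). Cumulative: 59
Frame 6: OPEN (6+3=9). Cumulative: 68
Frame 7: OPEN (7+0=7). Cumulative: 75
Frame 8: OPEN (4+4=8). Cumulative: 83
Frame 9: OPEN (1+4=5). Cumulative: 88
Frame 10: OPEN. Sum of all frame-10 rolls (3+2) = 5. Cumulative: 93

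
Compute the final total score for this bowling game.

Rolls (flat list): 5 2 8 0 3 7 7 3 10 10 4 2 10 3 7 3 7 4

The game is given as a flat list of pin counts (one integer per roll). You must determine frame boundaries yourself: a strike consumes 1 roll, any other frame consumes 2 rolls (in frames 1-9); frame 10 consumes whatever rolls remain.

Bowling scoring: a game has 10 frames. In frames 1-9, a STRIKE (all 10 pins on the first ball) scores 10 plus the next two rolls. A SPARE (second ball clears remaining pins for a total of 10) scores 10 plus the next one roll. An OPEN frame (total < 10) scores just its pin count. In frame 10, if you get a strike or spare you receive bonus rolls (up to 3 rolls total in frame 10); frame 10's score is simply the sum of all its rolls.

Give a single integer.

Answer: 145

Derivation:
Frame 1: OPEN (5+2=7). Cumulative: 7
Frame 2: OPEN (8+0=8). Cumulative: 15
Frame 3: SPARE (3+7=10). 10 + next roll (7) = 17. Cumulative: 32
Frame 4: SPARE (7+3=10). 10 + next roll (10) = 20. Cumulative: 52
Frame 5: STRIKE. 10 + next two rolls (10+4) = 24. Cumulative: 76
Frame 6: STRIKE. 10 + next two rolls (4+2) = 16. Cumulative: 92
Frame 7: OPEN (4+2=6). Cumulative: 98
Frame 8: STRIKE. 10 + next two rolls (3+7) = 20. Cumulative: 118
Frame 9: SPARE (3+7=10). 10 + next roll (3) = 13. Cumulative: 131
Frame 10: SPARE. Sum of all frame-10 rolls (3+7+4) = 14. Cumulative: 145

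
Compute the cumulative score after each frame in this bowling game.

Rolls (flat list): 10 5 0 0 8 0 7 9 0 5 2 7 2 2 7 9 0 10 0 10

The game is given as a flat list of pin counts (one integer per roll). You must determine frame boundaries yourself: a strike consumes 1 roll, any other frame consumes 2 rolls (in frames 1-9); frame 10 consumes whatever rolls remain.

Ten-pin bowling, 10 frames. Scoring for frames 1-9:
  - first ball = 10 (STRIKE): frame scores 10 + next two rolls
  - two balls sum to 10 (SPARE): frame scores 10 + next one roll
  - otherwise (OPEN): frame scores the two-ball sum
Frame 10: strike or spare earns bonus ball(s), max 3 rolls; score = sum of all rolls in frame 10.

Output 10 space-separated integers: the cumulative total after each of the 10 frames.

Frame 1: STRIKE. 10 + next two rolls (5+0) = 15. Cumulative: 15
Frame 2: OPEN (5+0=5). Cumulative: 20
Frame 3: OPEN (0+8=8). Cumulative: 28
Frame 4: OPEN (0+7=7). Cumulative: 35
Frame 5: OPEN (9+0=9). Cumulative: 44
Frame 6: OPEN (5+2=7). Cumulative: 51
Frame 7: OPEN (7+2=9). Cumulative: 60
Frame 8: OPEN (2+7=9). Cumulative: 69
Frame 9: OPEN (9+0=9). Cumulative: 78
Frame 10: STRIKE. Sum of all frame-10 rolls (10+0+10) = 20. Cumulative: 98

Answer: 15 20 28 35 44 51 60 69 78 98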